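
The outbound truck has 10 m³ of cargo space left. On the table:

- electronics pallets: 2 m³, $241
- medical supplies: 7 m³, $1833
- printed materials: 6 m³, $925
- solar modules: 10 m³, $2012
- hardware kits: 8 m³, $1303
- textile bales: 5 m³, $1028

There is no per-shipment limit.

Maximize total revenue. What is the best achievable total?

2074

The ratio ordering already packs tightly: electronics pallets + medical supplies, 9 m³, 2074.
No other feasible combination exceeds 2074.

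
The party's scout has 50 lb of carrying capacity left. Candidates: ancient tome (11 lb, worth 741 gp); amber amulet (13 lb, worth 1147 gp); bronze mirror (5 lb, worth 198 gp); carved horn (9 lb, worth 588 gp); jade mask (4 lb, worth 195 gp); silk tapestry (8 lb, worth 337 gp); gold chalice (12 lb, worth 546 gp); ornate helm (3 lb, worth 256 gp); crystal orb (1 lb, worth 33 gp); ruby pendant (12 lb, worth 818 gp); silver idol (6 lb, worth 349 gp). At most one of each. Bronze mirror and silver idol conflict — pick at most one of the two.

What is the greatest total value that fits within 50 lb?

Best packing: ancient tome + amber amulet + carved horn + ornate helm + crystal orb + ruby pendant — 49 lb, 3583 total.
Runner-up ancient tome + amber amulet + carved horn + ornate helm + ruby pendant tops out at 3550.

3583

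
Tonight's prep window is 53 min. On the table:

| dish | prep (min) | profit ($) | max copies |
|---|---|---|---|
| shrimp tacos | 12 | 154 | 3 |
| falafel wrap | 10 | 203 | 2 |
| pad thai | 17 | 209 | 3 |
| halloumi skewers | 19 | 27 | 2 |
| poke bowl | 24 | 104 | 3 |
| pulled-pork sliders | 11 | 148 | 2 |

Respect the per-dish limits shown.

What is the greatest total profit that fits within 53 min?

769

Taking the top-ratio dishes first gives 2×falafel wrap + 2×pulled-pork sliders for 702 (42 min).
Dropping 2×pulled-pork sliders frees 22 min; slotting in shrimp tacos + pad thai (29 min) lifts the total to 769 at 49 min.
Nothing else within 53 min beats 769.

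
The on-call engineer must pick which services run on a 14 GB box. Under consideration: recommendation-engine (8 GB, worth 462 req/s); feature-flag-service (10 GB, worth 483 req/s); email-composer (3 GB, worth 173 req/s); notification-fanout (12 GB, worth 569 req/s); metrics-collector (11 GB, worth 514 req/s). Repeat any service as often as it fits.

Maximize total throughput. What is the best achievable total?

808

Best packing: recommendation-engine + 2×email-composer — 14 GB, 808 total.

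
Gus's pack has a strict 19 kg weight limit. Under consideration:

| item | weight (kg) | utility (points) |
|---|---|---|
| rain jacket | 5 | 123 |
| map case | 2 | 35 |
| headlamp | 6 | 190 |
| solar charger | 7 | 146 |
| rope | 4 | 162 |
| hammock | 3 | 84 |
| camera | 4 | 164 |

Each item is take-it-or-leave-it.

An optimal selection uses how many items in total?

Best achievable utility is 639.
rain jacket + headlamp + rope + camera hits 639 at 19 kg.
Any selection reaching 639 contains exactly 4 items.

4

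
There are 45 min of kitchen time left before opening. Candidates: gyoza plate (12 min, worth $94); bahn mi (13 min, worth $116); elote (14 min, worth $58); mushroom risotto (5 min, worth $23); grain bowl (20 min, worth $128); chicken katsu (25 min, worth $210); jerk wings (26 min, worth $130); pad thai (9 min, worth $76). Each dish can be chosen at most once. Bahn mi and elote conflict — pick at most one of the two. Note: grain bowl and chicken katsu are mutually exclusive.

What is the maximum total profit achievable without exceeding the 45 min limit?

349

A density-first pass picks gyoza plate + bahn mi + mushroom risotto + pad thai — 309 at 39 min.
The 21 min tied up in gyoza plate and pad thai is better spent on chicken katsu — total rises to 349 (43 min).
Every other selection either busts 45 min or breaks a pairing rule or fails to beat 349.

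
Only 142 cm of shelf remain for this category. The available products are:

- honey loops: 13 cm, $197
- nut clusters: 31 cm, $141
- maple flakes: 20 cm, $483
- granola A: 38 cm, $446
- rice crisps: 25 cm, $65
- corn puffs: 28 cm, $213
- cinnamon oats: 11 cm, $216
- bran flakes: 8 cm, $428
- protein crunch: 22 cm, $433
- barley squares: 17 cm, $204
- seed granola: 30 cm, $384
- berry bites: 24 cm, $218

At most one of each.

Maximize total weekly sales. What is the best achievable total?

2587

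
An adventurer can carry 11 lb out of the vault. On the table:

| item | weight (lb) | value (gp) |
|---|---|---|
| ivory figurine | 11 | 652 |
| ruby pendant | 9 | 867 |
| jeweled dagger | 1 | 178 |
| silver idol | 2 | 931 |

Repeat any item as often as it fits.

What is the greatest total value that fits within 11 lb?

4833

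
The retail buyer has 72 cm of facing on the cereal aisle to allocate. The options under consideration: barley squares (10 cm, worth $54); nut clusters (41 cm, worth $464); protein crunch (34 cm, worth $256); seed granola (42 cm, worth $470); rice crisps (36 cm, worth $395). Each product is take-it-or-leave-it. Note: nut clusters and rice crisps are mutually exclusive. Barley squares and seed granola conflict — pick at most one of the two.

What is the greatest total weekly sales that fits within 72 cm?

Density check — nut clusters 11.32, seed granola 11.19, rice crisps 10.97, protein crunch 7.53 are the best per cm.
Greedy by ratio would take barley squares + nut clusters: 51 cm used, total 518.
The 51 cm tied up in barley squares and nut clusters is better spent on protein crunch + rice crisps — total rises to 651 (70 cm).
The closest alternative, barley squares + nut clusters, reaches only 518.

651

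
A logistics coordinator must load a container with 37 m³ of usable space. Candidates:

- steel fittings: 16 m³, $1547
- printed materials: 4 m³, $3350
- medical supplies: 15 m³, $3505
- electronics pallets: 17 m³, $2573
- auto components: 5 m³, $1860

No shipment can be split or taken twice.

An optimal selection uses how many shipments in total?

The maximum revenue within 37 m³ is 9428.
One optimal bundle: printed materials + medical supplies + electronics pallets (36 m³).
Every optimal selection uses 3 shipments.

3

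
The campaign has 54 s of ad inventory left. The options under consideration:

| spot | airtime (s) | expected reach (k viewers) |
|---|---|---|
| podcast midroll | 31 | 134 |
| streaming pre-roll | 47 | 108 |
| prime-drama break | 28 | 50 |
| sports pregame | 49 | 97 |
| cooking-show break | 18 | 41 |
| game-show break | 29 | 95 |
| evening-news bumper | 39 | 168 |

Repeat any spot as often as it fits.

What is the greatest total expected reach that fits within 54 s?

Best packing: podcast midroll + cooking-show break — 49 s, 175 total.

175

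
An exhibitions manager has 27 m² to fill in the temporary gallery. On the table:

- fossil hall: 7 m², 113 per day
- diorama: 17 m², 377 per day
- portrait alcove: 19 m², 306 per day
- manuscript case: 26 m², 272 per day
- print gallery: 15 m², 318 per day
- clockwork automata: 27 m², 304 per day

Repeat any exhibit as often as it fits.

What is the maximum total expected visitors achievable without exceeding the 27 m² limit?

490

The ratio ordering already packs tightly: fossil hall + diorama, 24 m², 490.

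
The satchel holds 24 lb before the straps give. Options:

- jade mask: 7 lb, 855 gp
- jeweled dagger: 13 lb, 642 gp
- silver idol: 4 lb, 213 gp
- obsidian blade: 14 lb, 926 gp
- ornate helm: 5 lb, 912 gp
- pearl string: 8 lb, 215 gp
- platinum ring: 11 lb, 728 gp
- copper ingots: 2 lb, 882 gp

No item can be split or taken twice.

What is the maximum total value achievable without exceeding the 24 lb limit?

Greedy by ratio would take jade mask + silver idol + ornate helm + copper ingots: 18 lb used, total 2862.
Dropping silver idol frees 4 lb; slotting in pearl string (8 lb) lifts the total to 2864 at 22 lb.
Every other selection either busts 24 lb or fails to beat 2864.

2864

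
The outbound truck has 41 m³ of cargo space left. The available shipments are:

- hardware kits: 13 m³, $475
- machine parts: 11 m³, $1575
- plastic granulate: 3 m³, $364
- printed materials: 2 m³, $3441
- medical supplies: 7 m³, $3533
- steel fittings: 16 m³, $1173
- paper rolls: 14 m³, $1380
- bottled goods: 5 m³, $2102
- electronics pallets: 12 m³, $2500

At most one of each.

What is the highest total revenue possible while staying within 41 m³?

By revenue per m³: printed materials 1720.50, medical supplies 504.71, bottled goods 420.40 lead.
Best packing: machine parts + plastic granulate + printed materials + medical supplies + bottled goods + electronics pallets — 40 m³, 13515 total.

13515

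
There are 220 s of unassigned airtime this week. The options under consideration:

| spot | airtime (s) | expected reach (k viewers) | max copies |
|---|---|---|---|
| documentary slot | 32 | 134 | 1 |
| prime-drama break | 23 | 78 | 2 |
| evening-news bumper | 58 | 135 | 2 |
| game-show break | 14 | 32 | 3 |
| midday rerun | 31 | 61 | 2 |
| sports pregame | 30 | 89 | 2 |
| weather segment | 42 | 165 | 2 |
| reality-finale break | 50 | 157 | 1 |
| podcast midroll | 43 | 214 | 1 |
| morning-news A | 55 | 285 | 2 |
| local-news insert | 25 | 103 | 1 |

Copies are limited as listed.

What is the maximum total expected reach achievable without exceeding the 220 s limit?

By expected reach per s: morning-news A 5.18, podcast midroll 4.98, documentary slot 4.19 lead.
Greedy by ratio would take documentary slot + podcast midroll + 2×morning-news A + local-news insert: 210 s used, total 1021.
The 32 s tied up in documentary slot is better spent on weather segment — total rises to 1052 (220 s).
That's the maximum — no swap from here does better than 1052.

1052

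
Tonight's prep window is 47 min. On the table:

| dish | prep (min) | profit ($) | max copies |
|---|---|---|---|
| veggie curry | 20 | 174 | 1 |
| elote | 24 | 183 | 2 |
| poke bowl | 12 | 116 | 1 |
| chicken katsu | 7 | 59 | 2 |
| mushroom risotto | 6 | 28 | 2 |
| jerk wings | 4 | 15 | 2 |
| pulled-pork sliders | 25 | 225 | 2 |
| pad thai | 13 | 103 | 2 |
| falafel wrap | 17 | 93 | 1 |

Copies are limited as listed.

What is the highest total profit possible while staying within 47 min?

Taking the top-ratio dishes first gives poke bowl + chicken katsu + pulled-pork sliders for 400 (44 min).
The 25 min tied up in pulled-pork sliders is better spent on veggie curry + chicken katsu — total rises to 408 (46 min).

408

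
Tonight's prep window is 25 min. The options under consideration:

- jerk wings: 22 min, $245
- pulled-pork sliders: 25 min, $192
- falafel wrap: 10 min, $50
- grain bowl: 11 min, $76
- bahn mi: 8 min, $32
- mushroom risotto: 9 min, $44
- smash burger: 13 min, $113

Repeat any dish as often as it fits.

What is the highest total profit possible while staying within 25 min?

Best packing: jerk wings — 22 min, 245 total.
That's the maximum — no swap from here does better than 245.

245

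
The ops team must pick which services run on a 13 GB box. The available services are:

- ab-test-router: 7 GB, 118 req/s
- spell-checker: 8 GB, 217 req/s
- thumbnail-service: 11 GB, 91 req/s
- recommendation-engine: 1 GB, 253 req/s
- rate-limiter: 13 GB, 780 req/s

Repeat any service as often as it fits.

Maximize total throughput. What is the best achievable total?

3289

13×recommendation-engine uses 13 of the 13 GB and totals 3289.
That's the maximum — no swap from here does better than 3289.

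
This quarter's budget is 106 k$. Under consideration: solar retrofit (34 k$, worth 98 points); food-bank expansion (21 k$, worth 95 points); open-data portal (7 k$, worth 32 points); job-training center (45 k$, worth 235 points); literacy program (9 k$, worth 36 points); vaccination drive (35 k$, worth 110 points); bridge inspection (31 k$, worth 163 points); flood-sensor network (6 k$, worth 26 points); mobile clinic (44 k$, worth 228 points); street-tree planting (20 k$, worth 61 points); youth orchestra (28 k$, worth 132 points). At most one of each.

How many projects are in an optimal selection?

4

Optimal total is 531.
One optimal bundle: open-data portal + job-training center + literacy program + mobile clinic (105 k$).
Every optimal selection uses 4 projects.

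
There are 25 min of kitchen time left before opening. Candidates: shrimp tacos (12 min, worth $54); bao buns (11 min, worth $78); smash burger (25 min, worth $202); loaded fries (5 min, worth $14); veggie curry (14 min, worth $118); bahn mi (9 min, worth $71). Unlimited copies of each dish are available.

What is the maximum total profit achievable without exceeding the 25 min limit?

Greedy by ratio would take veggie curry + bahn mi: 23 min used, total 189.
The 23 min tied up in veggie curry and bahn mi is better spent on smash burger — total rises to 202 (25 min).
No other feasible combination exceeds 202.

202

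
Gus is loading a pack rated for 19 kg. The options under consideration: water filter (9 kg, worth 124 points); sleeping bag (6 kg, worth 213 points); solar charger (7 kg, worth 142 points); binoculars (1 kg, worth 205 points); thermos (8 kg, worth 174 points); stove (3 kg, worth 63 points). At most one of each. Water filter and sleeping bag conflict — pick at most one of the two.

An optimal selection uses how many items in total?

4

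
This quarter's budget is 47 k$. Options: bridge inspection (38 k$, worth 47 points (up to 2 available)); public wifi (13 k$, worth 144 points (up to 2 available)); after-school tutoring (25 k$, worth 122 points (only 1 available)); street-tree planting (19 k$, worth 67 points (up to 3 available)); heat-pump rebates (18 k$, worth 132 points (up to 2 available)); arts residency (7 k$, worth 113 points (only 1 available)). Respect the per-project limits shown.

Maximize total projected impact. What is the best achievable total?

420

Taking the top-ratio projects first gives 2×public wifi + arts residency for 401 (33 k$).
The 7 k$ tied up in arts residency is better spent on heat-pump rebates — total rises to 420 (44 k$).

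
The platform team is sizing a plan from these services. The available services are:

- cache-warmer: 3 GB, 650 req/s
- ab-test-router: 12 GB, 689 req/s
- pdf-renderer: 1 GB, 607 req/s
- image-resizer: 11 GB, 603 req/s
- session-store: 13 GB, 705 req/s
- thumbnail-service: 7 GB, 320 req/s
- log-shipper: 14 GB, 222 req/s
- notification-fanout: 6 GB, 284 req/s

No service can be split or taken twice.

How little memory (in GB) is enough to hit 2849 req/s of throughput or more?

34

Need the lightest bundle worth ≥ 2849.
Taking cache-warmer + ab-test-router + pdf-renderer + image-resizer + thumbnail-service gives 2869 (≥ 2849) for 34 GB.
Any bundle with less than 34 GB falls short of 2849.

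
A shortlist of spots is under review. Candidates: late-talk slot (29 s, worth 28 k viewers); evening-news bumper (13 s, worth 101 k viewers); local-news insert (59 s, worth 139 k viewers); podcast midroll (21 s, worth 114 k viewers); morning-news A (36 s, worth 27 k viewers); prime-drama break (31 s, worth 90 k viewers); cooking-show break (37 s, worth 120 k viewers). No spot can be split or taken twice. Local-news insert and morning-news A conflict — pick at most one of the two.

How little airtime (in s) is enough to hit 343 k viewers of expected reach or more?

93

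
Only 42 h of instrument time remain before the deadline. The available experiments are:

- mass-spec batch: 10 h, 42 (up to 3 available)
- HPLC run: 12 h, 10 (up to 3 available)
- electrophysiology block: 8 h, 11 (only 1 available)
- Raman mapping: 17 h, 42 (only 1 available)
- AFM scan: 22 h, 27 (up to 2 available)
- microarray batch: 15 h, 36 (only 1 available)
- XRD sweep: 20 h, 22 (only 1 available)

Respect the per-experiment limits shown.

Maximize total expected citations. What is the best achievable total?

137

3×mass-spec batch + electrophysiology block uses 38 of the 42 h and totals 137.
Nothing else within 42 h beats 137.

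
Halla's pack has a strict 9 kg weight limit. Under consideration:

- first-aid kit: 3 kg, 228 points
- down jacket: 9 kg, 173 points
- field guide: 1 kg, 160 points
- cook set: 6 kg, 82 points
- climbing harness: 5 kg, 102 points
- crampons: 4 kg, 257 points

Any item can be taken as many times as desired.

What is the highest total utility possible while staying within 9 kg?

1440

Taking 9×field guide: 9 kg used, 1440 in utility.
Every other selection either busts 9 kg or fails to beat 1440.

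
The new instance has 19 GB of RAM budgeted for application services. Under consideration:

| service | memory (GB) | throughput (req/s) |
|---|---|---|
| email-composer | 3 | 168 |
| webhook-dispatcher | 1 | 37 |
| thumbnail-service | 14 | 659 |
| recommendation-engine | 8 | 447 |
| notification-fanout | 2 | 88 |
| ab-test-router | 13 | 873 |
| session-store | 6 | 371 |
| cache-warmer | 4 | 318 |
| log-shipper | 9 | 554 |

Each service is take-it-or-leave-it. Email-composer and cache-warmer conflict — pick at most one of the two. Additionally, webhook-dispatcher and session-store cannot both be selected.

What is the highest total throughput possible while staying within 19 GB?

1279

Ranking by ratio (throughput/GB): cache-warmer 79.50, ab-test-router 67.15, session-store 61.83, log-shipper 61.56.
The ratio ordering already packs tightly: notification-fanout + ab-test-router + cache-warmer, 19 GB, 1279.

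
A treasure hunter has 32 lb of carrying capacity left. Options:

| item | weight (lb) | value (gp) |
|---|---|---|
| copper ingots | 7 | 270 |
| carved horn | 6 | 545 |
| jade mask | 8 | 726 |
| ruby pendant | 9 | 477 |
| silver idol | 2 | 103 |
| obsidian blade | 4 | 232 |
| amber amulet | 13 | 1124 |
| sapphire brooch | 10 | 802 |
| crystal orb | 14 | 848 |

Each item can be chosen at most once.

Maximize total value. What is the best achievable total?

The ratio heuristic lands on carved horn + jade mask + obsidian blade + amber amulet (2627) but leaves 1 lb idle.
The 10 lb tied up in carved horn and obsidian blade is better spent on sapphire brooch — total rises to 2652 (31 lb).
That's the maximum — no swap from here does better than 2652.

2652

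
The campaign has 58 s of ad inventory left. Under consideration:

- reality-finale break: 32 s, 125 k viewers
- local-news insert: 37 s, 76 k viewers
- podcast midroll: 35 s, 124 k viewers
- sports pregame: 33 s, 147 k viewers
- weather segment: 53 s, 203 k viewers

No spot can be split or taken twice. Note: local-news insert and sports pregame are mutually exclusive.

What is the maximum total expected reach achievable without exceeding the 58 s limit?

203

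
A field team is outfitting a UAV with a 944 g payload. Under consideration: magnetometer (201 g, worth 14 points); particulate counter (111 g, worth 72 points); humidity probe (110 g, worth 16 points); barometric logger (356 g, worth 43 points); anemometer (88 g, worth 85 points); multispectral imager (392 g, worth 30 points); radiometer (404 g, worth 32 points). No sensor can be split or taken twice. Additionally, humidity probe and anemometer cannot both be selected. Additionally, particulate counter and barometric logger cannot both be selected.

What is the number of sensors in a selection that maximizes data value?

4

The maximum data value within 944 g is 203.
magnetometer + particulate counter + anemometer + radiometer hits 203 at 804 g.
Any selection reaching 203 contains exactly 4 sensors.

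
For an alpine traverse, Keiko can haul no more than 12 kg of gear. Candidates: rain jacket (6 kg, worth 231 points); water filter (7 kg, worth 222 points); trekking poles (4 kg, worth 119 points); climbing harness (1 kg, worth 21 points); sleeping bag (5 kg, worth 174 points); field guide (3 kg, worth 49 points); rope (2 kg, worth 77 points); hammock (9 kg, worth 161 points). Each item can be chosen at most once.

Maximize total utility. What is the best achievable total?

427

By utility per kg: rain jacket 38.50, rope 38.50, sleeping bag 34.80 lead.
The ratio ordering already packs tightly: rain jacket + trekking poles + rope, 12 kg, 427.
An exhaustive check of the 256 subsets confirms 427.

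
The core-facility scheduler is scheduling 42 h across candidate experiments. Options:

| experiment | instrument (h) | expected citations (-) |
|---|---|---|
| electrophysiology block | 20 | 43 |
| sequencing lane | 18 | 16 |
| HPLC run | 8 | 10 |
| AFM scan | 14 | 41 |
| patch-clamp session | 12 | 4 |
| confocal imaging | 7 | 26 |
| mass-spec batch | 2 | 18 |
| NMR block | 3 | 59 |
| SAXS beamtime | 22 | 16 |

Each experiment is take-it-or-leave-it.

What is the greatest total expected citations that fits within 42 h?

161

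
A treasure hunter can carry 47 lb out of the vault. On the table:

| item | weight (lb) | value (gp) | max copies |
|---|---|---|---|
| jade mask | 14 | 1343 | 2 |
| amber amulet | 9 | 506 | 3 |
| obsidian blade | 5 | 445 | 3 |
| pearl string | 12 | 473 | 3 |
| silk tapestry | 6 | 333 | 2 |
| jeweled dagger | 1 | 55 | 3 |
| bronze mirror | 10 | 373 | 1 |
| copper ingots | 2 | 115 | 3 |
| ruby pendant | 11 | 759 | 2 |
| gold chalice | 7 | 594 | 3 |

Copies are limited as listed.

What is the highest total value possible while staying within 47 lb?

4319

By value per lb: jade mask 95.93, obsidian blade 89.00, gold chalice 84.86 lead.
Greedy by ratio would take 2×jade mask + 3×obsidian blade + 2×copper ingots: 47 lb used, total 4251.
The 14 lb tied up in 2×obsidian blade and 2×copper ingots is better spent on 2×gold chalice — total rises to 4319 (47 lb).
That's the maximum — no swap from here does better than 4319.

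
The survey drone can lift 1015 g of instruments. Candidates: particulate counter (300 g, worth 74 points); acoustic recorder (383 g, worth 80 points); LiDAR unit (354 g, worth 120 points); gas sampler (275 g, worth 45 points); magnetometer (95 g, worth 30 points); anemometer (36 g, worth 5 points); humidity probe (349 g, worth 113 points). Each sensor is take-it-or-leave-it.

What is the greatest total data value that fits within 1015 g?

307

Density check — LiDAR unit 0.34, humidity probe 0.32, magnetometer 0.32, particulate counter 0.25 are the best per g.
A density-first pass picks LiDAR unit + magnetometer + anemometer + humidity probe — 268 at 834 g.
Dropping magnetometer and anemometer frees 131 g; slotting in particulate counter (300 g) lifts the total to 307 at 1003 g.
Next best is LiDAR unit + gas sampler + anemometer + humidity probe at 283 (1014 g) — short by 24.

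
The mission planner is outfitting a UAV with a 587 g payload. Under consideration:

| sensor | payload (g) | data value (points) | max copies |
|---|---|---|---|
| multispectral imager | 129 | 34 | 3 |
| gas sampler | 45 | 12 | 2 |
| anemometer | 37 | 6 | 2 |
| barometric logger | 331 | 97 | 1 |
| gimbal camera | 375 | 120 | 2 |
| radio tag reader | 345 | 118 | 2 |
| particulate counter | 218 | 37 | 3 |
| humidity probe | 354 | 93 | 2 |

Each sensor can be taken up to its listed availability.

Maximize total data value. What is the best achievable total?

The ratio ordering already packs tightly: multispectral imager + 2×gas sampler + radio tag reader, 564 g, 176.
No other feasible combination exceeds 176.

176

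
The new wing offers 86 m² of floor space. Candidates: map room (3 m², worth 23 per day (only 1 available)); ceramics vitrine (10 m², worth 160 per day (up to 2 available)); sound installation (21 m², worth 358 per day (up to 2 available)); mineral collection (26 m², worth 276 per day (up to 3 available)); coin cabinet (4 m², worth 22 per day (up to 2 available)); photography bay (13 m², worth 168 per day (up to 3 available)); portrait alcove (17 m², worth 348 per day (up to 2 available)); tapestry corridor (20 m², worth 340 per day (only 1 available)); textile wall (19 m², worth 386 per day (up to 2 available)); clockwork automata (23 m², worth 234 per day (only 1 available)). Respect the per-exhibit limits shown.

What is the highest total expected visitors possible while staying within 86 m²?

1651

Ranking by ratio (expected visitors/m²): portrait alcove 20.47, textile wall 20.32, sound installation 17.05.
Map room + ceramics vitrine + 2×portrait alcove + 2×textile wall uses 85 of the 86 m² and totals 1651.
Every other selection either busts 86 m² or exceeds an availability limit or fails to beat 1651.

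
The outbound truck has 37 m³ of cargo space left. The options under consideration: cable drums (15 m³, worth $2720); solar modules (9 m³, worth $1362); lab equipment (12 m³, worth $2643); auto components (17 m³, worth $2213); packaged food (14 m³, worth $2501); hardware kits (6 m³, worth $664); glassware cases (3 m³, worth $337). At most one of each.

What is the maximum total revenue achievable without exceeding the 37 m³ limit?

6725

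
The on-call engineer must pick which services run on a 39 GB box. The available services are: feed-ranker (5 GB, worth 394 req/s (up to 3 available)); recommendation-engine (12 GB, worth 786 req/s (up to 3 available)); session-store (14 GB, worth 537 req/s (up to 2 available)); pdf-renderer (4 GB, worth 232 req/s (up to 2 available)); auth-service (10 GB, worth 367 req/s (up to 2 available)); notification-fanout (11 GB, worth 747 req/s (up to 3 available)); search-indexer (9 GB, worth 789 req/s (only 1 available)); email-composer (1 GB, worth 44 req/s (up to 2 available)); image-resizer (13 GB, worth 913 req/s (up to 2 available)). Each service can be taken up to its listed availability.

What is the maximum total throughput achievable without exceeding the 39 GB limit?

2972

Taking 3×feed-ranker + search-indexer + 2×email-composer + image-resizer: 39 GB used, 2972 in throughput.
Every other selection either busts 39 GB or exceeds an availability limit or fails to beat 2972.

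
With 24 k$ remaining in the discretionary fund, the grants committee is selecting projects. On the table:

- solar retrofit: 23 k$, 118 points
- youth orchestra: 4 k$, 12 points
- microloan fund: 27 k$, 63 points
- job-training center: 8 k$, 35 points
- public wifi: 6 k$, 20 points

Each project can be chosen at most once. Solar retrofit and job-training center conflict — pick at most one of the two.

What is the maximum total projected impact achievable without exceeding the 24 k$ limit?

118

Best packing: solar retrofit — 23 k$, 118 total.
Every other selection either busts 24 k$ or breaks a pairing rule or fails to beat 118.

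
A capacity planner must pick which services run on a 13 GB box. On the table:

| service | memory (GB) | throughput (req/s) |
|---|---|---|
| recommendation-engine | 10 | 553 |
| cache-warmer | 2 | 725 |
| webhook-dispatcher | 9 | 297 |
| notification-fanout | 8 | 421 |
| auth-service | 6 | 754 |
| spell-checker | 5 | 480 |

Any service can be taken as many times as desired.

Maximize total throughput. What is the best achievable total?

4350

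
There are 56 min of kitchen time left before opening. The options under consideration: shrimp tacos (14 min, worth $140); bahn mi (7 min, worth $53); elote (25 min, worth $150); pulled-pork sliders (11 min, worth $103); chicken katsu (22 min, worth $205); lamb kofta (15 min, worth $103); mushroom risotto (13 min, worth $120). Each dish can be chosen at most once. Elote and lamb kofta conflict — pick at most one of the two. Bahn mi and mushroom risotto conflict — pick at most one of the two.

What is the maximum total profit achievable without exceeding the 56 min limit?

501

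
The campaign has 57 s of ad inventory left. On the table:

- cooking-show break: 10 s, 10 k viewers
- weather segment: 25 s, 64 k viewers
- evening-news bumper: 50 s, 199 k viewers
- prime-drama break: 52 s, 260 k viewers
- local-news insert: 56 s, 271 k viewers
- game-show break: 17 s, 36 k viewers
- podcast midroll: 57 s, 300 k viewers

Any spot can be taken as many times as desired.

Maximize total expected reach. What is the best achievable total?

By expected reach per s: podcast midroll 5.26, prime-drama break 5.00, local-news insert 4.84 lead.
Podcast midroll uses 57 of the 57 s and totals 300.

300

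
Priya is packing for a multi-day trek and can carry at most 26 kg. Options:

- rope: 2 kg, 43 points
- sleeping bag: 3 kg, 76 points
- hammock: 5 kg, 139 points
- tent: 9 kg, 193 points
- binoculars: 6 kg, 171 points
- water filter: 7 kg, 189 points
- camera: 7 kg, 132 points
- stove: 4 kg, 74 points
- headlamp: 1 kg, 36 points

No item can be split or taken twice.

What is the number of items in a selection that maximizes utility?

6

Best achievable utility is 685.
sleeping bag + hammock + binoculars + water filter + stove + headlamp hits 685 at 26 kg.
All optima have 6 items.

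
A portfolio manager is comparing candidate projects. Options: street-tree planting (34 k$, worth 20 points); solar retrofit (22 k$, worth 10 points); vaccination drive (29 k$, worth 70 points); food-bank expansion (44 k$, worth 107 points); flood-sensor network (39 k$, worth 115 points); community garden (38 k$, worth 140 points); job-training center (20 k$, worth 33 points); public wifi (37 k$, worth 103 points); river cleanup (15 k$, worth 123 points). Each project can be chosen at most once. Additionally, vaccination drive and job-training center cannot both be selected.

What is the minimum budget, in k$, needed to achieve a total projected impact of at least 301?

82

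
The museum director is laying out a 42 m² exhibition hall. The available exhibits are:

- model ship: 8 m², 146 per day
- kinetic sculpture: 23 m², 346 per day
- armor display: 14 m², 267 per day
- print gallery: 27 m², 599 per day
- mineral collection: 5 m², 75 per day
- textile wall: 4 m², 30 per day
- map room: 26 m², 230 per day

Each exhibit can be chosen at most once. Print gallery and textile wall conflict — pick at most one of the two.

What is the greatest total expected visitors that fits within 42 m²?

866

Best packing: armor display + print gallery — 41 m², 866 total.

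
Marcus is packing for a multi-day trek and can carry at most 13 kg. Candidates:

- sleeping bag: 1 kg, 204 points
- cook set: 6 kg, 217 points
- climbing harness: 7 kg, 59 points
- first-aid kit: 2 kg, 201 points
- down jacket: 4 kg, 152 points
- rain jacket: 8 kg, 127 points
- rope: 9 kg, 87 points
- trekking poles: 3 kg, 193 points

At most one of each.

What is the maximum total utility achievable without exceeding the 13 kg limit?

By utility per kg: sleeping bag 204.00, first-aid kit 100.50, trekking poles 64.33, down jacket 38.00 lead.
Greedy by ratio would take sleeping bag + first-aid kit + down jacket + trekking poles: 10 kg used, total 750.
Replace down jacket with cook set: the trade gains 65 net, giving 815 at 12 kg.
Nothing else within 13 kg beats 815.

815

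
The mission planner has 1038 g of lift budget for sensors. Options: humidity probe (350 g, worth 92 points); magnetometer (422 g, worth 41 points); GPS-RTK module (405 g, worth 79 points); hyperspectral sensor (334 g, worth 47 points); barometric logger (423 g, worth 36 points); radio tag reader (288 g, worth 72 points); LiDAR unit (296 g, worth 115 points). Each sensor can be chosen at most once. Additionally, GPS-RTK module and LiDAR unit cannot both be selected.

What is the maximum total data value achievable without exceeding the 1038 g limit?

279

Taking humidity probe + radio tag reader + LiDAR unit: 934 g used, 279 in data value.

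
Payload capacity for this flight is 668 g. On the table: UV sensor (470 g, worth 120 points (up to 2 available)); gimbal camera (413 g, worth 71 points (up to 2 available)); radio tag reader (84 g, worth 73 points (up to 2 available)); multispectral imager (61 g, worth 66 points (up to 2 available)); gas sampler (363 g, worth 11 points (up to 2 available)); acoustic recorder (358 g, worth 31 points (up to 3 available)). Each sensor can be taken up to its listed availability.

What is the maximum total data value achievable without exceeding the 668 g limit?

Best packing: 2×radio tag reader + 2×multispectral imager + acoustic recorder — 648 g, 309 total.
Every other selection either busts 668 g or exceeds an availability limit or fails to beat 309.

309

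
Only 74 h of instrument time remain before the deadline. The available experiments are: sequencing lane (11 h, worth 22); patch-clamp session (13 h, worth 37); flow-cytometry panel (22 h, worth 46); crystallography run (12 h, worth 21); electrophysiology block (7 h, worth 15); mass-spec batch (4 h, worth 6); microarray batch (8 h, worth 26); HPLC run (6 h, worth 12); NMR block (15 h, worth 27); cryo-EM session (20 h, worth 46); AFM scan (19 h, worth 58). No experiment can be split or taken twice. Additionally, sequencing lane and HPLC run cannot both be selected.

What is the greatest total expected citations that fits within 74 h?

194

Patch-clamp session + electrophysiology block + microarray batch + HPLC run + cryo-EM session + AFM scan uses 73 of the 74 h and totals 194.
Every other selection either busts 74 h or breaks a pairing rule or fails to beat 194.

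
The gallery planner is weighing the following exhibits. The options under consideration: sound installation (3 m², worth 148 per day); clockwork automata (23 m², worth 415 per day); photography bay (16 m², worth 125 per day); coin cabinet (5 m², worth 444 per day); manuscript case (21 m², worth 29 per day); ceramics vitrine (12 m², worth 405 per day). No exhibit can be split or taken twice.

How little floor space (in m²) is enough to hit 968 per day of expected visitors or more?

20

Look for the lowest-floor combination reaching 968.
sound installation + coin cabinet + ceramics vitrine reaches 997 using 20 m².
Any bundle with less than 20 m² falls short of 968.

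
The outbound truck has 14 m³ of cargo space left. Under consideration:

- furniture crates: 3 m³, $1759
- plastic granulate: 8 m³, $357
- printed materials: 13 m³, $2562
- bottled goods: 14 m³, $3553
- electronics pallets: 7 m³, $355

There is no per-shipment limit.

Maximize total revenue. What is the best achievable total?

The ratio ordering already packs tightly: 4×furniture crates, 12 m³, 7036.

7036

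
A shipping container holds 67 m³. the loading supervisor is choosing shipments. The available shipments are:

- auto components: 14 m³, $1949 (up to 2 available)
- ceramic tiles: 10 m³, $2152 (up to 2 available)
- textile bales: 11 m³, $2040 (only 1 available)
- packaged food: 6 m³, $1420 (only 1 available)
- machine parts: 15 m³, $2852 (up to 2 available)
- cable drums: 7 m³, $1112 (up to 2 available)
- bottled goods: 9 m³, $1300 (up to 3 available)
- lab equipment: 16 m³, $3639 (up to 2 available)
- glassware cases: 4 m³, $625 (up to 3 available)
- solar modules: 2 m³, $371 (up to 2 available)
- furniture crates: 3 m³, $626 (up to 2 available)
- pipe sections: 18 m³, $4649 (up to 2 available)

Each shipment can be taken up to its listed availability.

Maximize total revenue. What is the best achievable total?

16086

Ranking by ratio (revenue/m³): pipe sections 258.28, packaged food 236.67, lab equipment 227.44.
Filling by ratio: packaged food + lab equipment + solar modules + 2×furniture crates + 2×pipe sections for 15980, with 1 m³ left unused.
Dropping packaged food and furniture crates frees 9 m³; slotting in ceramic tiles (10 m³) lifts the total to 16086 at 67 m³.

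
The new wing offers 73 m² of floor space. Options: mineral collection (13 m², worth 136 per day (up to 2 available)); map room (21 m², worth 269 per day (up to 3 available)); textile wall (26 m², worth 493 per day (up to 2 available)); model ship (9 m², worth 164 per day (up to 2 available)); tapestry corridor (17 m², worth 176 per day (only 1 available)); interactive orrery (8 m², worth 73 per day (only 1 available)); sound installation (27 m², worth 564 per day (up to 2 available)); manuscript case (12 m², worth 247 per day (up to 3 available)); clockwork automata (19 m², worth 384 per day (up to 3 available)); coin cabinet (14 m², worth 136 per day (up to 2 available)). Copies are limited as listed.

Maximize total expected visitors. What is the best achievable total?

Greedy by ratio would take 2×sound installation + manuscript case: 66 m² used, total 1375.
Dropping manuscript case frees 12 m²; slotting in clockwork automata (19 m²) lifts the total to 1512 at 73 m².

1512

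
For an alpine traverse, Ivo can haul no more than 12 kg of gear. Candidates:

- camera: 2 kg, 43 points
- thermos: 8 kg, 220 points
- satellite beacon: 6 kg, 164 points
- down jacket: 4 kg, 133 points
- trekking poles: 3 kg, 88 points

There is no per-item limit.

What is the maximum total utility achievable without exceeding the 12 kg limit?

Ranking by ratio (utility/kg): down jacket 33.25, trekking poles 29.33, thermos 27.50, satellite beacon 27.33.
Taking 3×down jacket: 12 kg used, 399 in utility.

399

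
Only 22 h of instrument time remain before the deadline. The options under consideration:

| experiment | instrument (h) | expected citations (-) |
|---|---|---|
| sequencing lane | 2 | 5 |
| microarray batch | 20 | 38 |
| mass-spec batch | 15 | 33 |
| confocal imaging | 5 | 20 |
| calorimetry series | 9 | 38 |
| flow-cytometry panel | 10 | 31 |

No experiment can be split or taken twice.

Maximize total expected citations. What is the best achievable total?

Ranking by ratio (expected citations/h): calorimetry series 4.22, confocal imaging 4.00, flow-cytometry panel 3.10, sequencing lane 2.50.
The ratio heuristic lands on sequencing lane + confocal imaging + calorimetry series (63) but leaves 6 h idle.
The 5 h tied up in confocal imaging is better spent on flow-cytometry panel — total rises to 74 (21 h).
The spare 1 h is too small for any remaining experiment, and no exchange beats 74.

74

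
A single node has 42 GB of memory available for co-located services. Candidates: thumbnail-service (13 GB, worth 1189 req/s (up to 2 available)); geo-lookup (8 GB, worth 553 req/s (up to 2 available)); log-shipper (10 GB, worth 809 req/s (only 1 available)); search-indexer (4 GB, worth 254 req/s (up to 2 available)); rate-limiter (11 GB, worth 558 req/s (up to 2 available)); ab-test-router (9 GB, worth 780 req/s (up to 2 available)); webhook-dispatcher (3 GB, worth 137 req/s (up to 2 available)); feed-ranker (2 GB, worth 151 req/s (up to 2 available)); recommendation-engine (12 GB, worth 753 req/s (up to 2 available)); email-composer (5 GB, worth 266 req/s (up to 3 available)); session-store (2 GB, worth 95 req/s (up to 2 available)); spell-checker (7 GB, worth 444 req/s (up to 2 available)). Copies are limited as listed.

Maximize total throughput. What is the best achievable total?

A density-first pass picks 2×thumbnail-service + ab-test-router + 2×feed-ranker + session-store — 3555 at 41 GB.
The 6 GB tied up in 2×feed-ranker and session-store is better spent on spell-checker — total rises to 3602 (42 GB).
That's the maximum — no swap from here does better than 3602.

3602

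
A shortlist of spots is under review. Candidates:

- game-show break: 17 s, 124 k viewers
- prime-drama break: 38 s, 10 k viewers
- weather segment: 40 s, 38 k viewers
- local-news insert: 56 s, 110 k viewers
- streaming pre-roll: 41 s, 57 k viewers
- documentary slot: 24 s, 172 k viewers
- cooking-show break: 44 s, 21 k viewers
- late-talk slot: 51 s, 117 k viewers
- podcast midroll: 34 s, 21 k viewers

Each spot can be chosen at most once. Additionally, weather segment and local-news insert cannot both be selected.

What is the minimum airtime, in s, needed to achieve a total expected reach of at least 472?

148

Need the lightest bundle worth ≥ 472.
game-show break + local-news insert + documentary slot + late-talk slot: 523 expected reach at 148 s.
Any bundle with less than 148 s falls short of 472.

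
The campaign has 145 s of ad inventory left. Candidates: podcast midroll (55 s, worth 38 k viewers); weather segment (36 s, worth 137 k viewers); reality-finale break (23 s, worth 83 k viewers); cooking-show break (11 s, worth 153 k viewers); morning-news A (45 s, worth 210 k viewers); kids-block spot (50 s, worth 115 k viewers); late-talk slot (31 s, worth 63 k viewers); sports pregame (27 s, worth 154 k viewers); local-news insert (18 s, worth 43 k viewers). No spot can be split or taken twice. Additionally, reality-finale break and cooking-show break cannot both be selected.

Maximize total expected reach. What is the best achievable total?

697

Taking weather segment + cooking-show break + morning-news A + sports pregame + local-news insert: 137 s used, 697 in expected reach.
No other feasible combination exceeds 697.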